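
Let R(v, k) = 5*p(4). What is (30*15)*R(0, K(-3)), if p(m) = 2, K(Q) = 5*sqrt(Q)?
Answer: 4500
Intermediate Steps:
R(v, k) = 10 (R(v, k) = 5*2 = 10)
(30*15)*R(0, K(-3)) = (30*15)*10 = 450*10 = 4500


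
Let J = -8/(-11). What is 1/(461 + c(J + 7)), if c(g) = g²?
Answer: 121/63006 ≈ 0.0019205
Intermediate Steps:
J = 8/11 (J = -8*(-1/11) = 8/11 ≈ 0.72727)
1/(461 + c(J + 7)) = 1/(461 + (8/11 + 7)²) = 1/(461 + (85/11)²) = 1/(461 + 7225/121) = 1/(63006/121) = 121/63006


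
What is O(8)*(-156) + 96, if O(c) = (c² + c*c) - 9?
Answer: -18468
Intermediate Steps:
O(c) = -9 + 2*c² (O(c) = (c² + c²) - 9 = 2*c² - 9 = -9 + 2*c²)
O(8)*(-156) + 96 = (-9 + 2*8²)*(-156) + 96 = (-9 + 2*64)*(-156) + 96 = (-9 + 128)*(-156) + 96 = 119*(-156) + 96 = -18564 + 96 = -18468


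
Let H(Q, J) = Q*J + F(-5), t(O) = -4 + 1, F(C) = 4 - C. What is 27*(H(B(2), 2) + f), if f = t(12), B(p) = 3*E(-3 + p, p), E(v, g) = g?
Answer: 486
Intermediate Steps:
t(O) = -3
B(p) = 3*p
H(Q, J) = 9 + J*Q (H(Q, J) = Q*J + (4 - 1*(-5)) = J*Q + (4 + 5) = J*Q + 9 = 9 + J*Q)
f = -3
27*(H(B(2), 2) + f) = 27*((9 + 2*(3*2)) - 3) = 27*((9 + 2*6) - 3) = 27*((9 + 12) - 3) = 27*(21 - 3) = 27*18 = 486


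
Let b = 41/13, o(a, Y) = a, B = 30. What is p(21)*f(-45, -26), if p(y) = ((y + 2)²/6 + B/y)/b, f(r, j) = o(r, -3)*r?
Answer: 33020325/574 ≈ 57527.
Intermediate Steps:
b = 41/13 (b = 41*(1/13) = 41/13 ≈ 3.1538)
f(r, j) = r² (f(r, j) = r*r = r²)
p(y) = 13*(2 + y)²/246 + 390/(41*y) (p(y) = ((y + 2)²/6 + 30/y)/(41/13) = ((2 + y)²*(⅙) + 30/y)*(13/41) = ((2 + y)²/6 + 30/y)*(13/41) = (30/y + (2 + y)²/6)*(13/41) = 13*(2 + y)²/246 + 390/(41*y))
p(21)*f(-45, -26) = ((13/246)*(180 + 21*(2 + 21)²)/21)*(-45)² = ((13/246)*(1/21)*(180 + 21*23²))*2025 = ((13/246)*(1/21)*(180 + 21*529))*2025 = ((13/246)*(1/21)*(180 + 11109))*2025 = ((13/246)*(1/21)*11289)*2025 = (48919/1722)*2025 = 33020325/574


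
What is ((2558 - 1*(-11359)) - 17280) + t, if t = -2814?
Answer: -6177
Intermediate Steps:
((2558 - 1*(-11359)) - 17280) + t = ((2558 - 1*(-11359)) - 17280) - 2814 = ((2558 + 11359) - 17280) - 2814 = (13917 - 17280) - 2814 = -3363 - 2814 = -6177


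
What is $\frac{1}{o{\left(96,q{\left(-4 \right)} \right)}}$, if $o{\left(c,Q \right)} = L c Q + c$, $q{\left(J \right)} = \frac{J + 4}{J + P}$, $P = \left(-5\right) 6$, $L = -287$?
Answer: $\frac{1}{96} \approx 0.010417$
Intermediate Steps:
$P = -30$
$q{\left(J \right)} = \frac{4 + J}{-30 + J}$ ($q{\left(J \right)} = \frac{J + 4}{J - 30} = \frac{4 + J}{-30 + J}$)
$o{\left(c,Q \right)} = c - 287 Q c$ ($o{\left(c,Q \right)} = - 287 c Q + c = - 287 Q c + c = c - 287 Q c$)
$\frac{1}{o{\left(96,q{\left(-4 \right)} \right)}} = \frac{1}{96 \left(1 - 287 \frac{4 - 4}{-30 - 4}\right)} = \frac{1}{96 \left(1 - 287 \frac{1}{-34} \cdot 0\right)} = \frac{1}{96 \left(1 - 287 \left(\left(- \frac{1}{34}\right) 0\right)\right)} = \frac{1}{96 \left(1 - 0\right)} = \frac{1}{96 \left(1 + 0\right)} = \frac{1}{96 \cdot 1} = \frac{1}{96}$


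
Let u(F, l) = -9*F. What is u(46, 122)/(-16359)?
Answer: 138/5453 ≈ 0.025307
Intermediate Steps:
u(46, 122)/(-16359) = -9*46/(-16359) = -414*(-1/16359) = 138/5453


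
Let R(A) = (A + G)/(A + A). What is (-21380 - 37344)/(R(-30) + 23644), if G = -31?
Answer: -3523440/1418701 ≈ -2.4836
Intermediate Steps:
R(A) = (-31 + A)/(2*A) (R(A) = (A - 31)/(A + A) = (-31 + A)/((2*A)) = (-31 + A)*(1/(2*A)) = (-31 + A)/(2*A))
(-21380 - 37344)/(R(-30) + 23644) = (-21380 - 37344)/((½)*(-31 - 30)/(-30) + 23644) = -58724/((½)*(-1/30)*(-61) + 23644) = -58724/(61/60 + 23644) = -58724/1418701/60 = -58724*60/1418701 = -3523440/1418701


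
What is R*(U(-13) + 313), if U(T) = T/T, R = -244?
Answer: -76616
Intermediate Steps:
U(T) = 1
R*(U(-13) + 313) = -244*(1 + 313) = -244*314 = -76616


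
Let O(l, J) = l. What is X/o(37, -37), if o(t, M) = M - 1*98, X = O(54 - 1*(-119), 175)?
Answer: -173/135 ≈ -1.2815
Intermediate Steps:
X = 173 (X = 54 - 1*(-119) = 54 + 119 = 173)
o(t, M) = -98 + M (o(t, M) = M - 98 = -98 + M)
X/o(37, -37) = 173/(-98 - 37) = 173/(-135) = 173*(-1/135) = -173/135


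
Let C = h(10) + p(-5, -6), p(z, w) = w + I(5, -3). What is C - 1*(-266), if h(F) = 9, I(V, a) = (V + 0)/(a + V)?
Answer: 543/2 ≈ 271.50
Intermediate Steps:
I(V, a) = V/(V + a)
p(z, w) = 5/2 + w (p(z, w) = w + 5/(5 - 3) = w + 5/2 = 5/2 + w)
C = 11/2 (C = 9 + (5/2 - 6) = 9 - 7/2 = 11/2 ≈ 5.5000)
C - 1*(-266) = 11/2 - 1*(-266) = 11/2 + 266 = 543/2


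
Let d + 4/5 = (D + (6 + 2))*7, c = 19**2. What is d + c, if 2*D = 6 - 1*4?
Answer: 2116/5 ≈ 423.20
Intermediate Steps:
c = 361
D = 1 (D = (6 - 1*4)/2 = (6 - 4)/2 = (1/2)*2 = 1)
d = 311/5 (d = -4/5 + (1 + (6 + 2))*7 = -4/5 + (1 + 8)*7 = -4/5 + 9*7 = -4/5 + 63 = 311/5 ≈ 62.200)
d + c = 311/5 + 361 = 2116/5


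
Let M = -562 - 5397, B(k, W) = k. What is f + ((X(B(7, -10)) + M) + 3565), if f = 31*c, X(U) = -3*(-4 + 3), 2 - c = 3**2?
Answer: -2608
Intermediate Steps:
c = -7 (c = 2 - 1*3**2 = 2 - 1*9 = 2 - 9 = -7)
M = -5959
X(U) = 3 (X(U) = -3*(-1) = 3)
f = -217 (f = 31*(-7) = -217)
f + ((X(B(7, -10)) + M) + 3565) = -217 + ((3 - 5959) + 3565) = -217 + (-5956 + 3565) = -217 - 2391 = -2608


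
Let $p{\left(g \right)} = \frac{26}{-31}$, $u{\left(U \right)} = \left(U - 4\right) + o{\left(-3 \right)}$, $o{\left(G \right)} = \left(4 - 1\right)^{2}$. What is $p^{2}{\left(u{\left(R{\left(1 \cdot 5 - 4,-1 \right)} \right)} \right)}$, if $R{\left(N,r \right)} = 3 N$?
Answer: $\frac{676}{961} \approx 0.70343$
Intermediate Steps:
$o{\left(G \right)} = 9$ ($o{\left(G \right)} = 3^{2} = 9$)
$u{\left(U \right)} = 5 + U$ ($u{\left(U \right)} = \left(U - 4\right) + 9 = \left(-4 + U\right) + 9 = 5 + U$)
$p{\left(g \right)} = - \frac{26}{31}$ ($p{\left(g \right)} = 26 \left(- \frac{1}{31}\right) = - \frac{26}{31}$)
$p^{2}{\left(u{\left(R{\left(1 \cdot 5 - 4,-1 \right)} \right)} \right)} = \left(- \frac{26}{31}\right)^{2} = \frac{676}{961}$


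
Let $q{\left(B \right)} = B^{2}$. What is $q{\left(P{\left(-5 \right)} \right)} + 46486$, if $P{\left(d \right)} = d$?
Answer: $46511$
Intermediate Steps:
$q{\left(P{\left(-5 \right)} \right)} + 46486 = \left(-5\right)^{2} + 46486 = 25 + 46486 = 46511$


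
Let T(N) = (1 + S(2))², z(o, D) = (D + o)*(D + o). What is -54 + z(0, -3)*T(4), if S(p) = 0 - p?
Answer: -45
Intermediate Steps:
S(p) = -p
z(o, D) = (D + o)²
T(N) = 1 (T(N) = (1 - 1*2)² = (1 - 2)² = (-1)² = 1)
-54 + z(0, -3)*T(4) = -54 + (-3 + 0)²*1 = -54 + (-3)²*1 = -54 + 9*1 = -54 + 9 = -45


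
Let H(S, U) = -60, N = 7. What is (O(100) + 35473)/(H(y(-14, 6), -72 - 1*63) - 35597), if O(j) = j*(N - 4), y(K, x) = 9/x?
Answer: -35773/35657 ≈ -1.0033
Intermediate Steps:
O(j) = 3*j (O(j) = j*(7 - 4) = j*3 = 3*j)
(O(100) + 35473)/(H(y(-14, 6), -72 - 1*63) - 35597) = (3*100 + 35473)/(-60 - 35597) = (300 + 35473)/(-35657) = 35773*(-1/35657) = -35773/35657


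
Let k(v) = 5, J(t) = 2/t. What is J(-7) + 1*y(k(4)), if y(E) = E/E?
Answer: 5/7 ≈ 0.71429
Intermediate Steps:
y(E) = 1
J(-7) + 1*y(k(4)) = 2/(-7) + 1*1 = 2*(-1/7) + 1 = -2/7 + 1 = 5/7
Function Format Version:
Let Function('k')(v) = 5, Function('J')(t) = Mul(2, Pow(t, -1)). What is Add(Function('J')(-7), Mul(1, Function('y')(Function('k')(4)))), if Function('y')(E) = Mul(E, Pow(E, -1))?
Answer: Rational(5, 7) ≈ 0.71429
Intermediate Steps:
Function('y')(E) = 1
Add(Function('J')(-7), Mul(1, Function('y')(Function('k')(4)))) = Add(Mul(2, Pow(-7, -1)), Mul(1, 1)) = Add(Mul(2, Rational(-1, 7)), 1) = Add(Rational(-2, 7), 1) = Rational(5, 7)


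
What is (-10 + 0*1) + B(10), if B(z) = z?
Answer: 0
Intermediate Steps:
(-10 + 0*1) + B(10) = (-10 + 0*1) + 10 = (-10 + 0) + 10 = -10 + 10 = 0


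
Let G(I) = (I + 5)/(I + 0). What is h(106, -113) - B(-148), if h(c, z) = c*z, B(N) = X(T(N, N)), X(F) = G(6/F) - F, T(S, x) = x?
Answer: -36011/3 ≈ -12004.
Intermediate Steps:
G(I) = (5 + I)/I
X(F) = -F + F*(5 + 6/F)/6 (X(F) = (5 + 6/F)/((6/F)) - F = (F/6)*(5 + 6/F) - F = F*(5 + 6/F)/6 - F = -F + F*(5 + 6/F)/6)
B(N) = 1 - N/6
h(106, -113) - B(-148) = 106*(-113) - (1 - 1/6*(-148)) = -11978 - (1 + 74/3) = -11978 - 1*77/3 = -11978 - 77/3 = -36011/3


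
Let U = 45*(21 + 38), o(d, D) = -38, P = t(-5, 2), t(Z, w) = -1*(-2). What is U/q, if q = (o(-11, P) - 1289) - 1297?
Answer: -2655/2624 ≈ -1.0118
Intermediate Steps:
t(Z, w) = 2
P = 2
q = -2624 (q = (-38 - 1289) - 1297 = -1327 - 1297 = -2624)
U = 2655 (U = 45*59 = 2655)
U/q = 2655/(-2624) = 2655*(-1/2624) = -2655/2624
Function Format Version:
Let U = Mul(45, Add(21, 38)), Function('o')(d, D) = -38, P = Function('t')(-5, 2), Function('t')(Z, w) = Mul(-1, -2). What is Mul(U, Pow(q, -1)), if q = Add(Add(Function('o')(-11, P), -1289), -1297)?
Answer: Rational(-2655, 2624) ≈ -1.0118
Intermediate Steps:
Function('t')(Z, w) = 2
P = 2
q = -2624 (q = Add(Add(-38, -1289), -1297) = Add(-1327, -1297) = -2624)
U = 2655 (U = Mul(45, 59) = 2655)
Mul(U, Pow(q, -1)) = Mul(2655, Pow(-2624, -1)) = Mul(2655, Rational(-1, 2624)) = Rational(-2655, 2624)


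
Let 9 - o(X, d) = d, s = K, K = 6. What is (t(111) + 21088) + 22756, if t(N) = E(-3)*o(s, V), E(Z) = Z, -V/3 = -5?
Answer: 43862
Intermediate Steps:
V = 15 (V = -3*(-5) = 15)
s = 6
o(X, d) = 9 - d
t(N) = 18 (t(N) = -3*(9 - 1*15) = -3*(9 - 15) = -3*(-6) = 18)
(t(111) + 21088) + 22756 = (18 + 21088) + 22756 = 21106 + 22756 = 43862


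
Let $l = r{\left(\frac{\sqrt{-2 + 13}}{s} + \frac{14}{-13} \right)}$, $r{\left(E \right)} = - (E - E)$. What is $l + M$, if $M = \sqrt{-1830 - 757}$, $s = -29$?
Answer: $i \sqrt{2587} \approx 50.863 i$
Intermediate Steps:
$r{\left(E \right)} = 0$ ($r{\left(E \right)} = \left(-1\right) 0 = 0$)
$l = 0$
$M = i \sqrt{2587}$ ($M = \sqrt{-2587} = i \sqrt{2587} \approx 50.863 i$)
$l + M = 0 + i \sqrt{2587} = i \sqrt{2587}$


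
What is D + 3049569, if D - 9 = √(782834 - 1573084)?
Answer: 3049578 + 5*I*√31610 ≈ 3.0496e+6 + 888.96*I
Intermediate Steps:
D = 9 + 5*I*√31610 (D = 9 + √(782834 - 1573084) = 9 + √(-790250) = 9 + 5*I*√31610 ≈ 9.0 + 888.96*I)
D + 3049569 = (9 + 5*I*√31610) + 3049569 = 3049578 + 5*I*√31610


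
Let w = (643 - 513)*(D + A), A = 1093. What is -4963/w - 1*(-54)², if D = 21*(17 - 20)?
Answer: -390457363/133900 ≈ -2916.0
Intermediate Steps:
D = -63 (D = 21*(-3) = -63)
w = 133900 (w = (643 - 513)*(-63 + 1093) = 130*1030 = 133900)
-4963/w - 1*(-54)² = -4963/133900 - 1*(-54)² = -4963*1/133900 - 1*2916 = -4963/133900 - 2916 = -390457363/133900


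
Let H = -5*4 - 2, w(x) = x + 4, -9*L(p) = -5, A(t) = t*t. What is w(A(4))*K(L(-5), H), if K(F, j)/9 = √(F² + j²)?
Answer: 20*√39229 ≈ 3961.3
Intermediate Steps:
A(t) = t²
L(p) = 5/9 (L(p) = -⅑*(-5) = 5/9)
w(x) = 4 + x
H = -22 (H = -20 - 2 = -22)
K(F, j) = 9*√(F² + j²)
w(A(4))*K(L(-5), H) = (4 + 4²)*(9*√((5/9)² + (-22)²)) = (4 + 16)*(9*√(25/81 + 484)) = 20*(9*√(39229/81)) = 20*(9*(√39229/9)) = 20*√39229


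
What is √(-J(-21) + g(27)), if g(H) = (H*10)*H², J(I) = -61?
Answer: √196891 ≈ 443.72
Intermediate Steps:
g(H) = 10*H³ (g(H) = (10*H)*H² = 10*H³)
√(-J(-21) + g(27)) = √(-1*(-61) + 10*27³) = √(61 + 10*19683) = √(61 + 196830) = √196891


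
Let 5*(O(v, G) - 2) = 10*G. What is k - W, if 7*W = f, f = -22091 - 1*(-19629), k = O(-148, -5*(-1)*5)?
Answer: 2826/7 ≈ 403.71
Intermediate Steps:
O(v, G) = 2 + 2*G (O(v, G) = 2 + (10*G)/5 = 2 + 2*G)
k = 52 (k = 2 + 2*(-5*(-1)*5) = 2 + 2*(5*5) = 2 + 2*25 = 2 + 50 = 52)
f = -2462 (f = -22091 + 19629 = -2462)
W = -2462/7 (W = (⅐)*(-2462) = -2462/7 ≈ -351.71)
k - W = 52 - 1*(-2462/7) = 52 + 2462/7 = 2826/7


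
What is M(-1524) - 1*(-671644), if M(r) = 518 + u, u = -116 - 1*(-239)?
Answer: 672285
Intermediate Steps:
u = 123 (u = -116 + 239 = 123)
M(r) = 641 (M(r) = 518 + 123 = 641)
M(-1524) - 1*(-671644) = 641 - 1*(-671644) = 641 + 671644 = 672285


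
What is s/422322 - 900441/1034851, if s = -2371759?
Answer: -2834693216911/437040344022 ≈ -6.4861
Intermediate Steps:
s/422322 - 900441/1034851 = -2371759/422322 - 900441/1034851 = -2834693216911/437040344022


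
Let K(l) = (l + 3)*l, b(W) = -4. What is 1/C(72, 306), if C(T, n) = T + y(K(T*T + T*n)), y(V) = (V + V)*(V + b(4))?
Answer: 1/1097546469404918472 ≈ 9.1112e-19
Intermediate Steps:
K(l) = l*(3 + l) (K(l) = (3 + l)*l = l*(3 + l))
y(V) = 2*V*(-4 + V) (y(V) = (V + V)*(V - 4) = (2*V)*(-4 + V) = 2*V*(-4 + V))
C(T, n) = T + 2*(-4 + (T² + T*n)*(3 + T² + T*n))*(T² + T*n)*(3 + T² + T*n) (C(T, n) = T + 2*((T*T + T*n)*(3 + (T*T + T*n)))*(-4 + (T*T + T*n)*(3 + (T*T + T*n))) = T + 2*((T² + T*n)*(3 + (T² + T*n)))*(-4 + (T² + T*n)*(3 + (T² + T*n))) = T + 2*((T² + T*n)*(3 + T² + T*n))*(-4 + (T² + T*n)*(3 + T² + T*n)) = T + 2*(-4 + (T² + T*n)*(3 + T² + T*n))*(T² + T*n)*(3 + T² + T*n))
1/C(72, 306) = 1/(72*(1 + 2*(-4 + 72*(3 + 72*(72 + 306))*(72 + 306))*(3 + 72*(72 + 306))*(72 + 306))) = 1/(72*(1 + 2*(-4 + 72*(3 + 72*378)*378)*(3 + 72*378)*378)) = 1/(72*(1 + 2*(-4 + 72*(3 + 27216)*378)*(3 + 27216)*378)) = 1/(72*(1 + 2*(-4 + 72*27219*378)*27219*378)) = 1/(72*(1 + 2*(-4 + 740792304)*27219*378)) = 1/(72*(1 + 2*740792300*27219*378)) = 1/(72*(1 + 15243700963957200)) = 1/(72*15243700963957201) = 1/1097546469404918472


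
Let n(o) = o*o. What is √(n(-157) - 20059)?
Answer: 3*√510 ≈ 67.750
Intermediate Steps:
n(o) = o²
√(n(-157) - 20059) = √((-157)² - 20059) = √(24649 - 20059) = √4590 = 3*√510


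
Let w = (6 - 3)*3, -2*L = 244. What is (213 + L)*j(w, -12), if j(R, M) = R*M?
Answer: -9828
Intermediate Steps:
L = -122 (L = -1/2*244 = -122)
w = 9 (w = 3*3 = 9)
j(R, M) = M*R
(213 + L)*j(w, -12) = (213 - 122)*(-12*9) = 91*(-108) = -9828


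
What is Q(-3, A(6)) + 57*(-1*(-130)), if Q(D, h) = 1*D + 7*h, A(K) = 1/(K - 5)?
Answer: 7414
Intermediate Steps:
A(K) = 1/(-5 + K)
Q(D, h) = D + 7*h
Q(-3, A(6)) + 57*(-1*(-130)) = (-3 + 7/(-5 + 6)) + 57*(-1*(-130)) = (-3 + 7/1) + 57*130 = (-3 + 7*1) + 7410 = (-3 + 7) + 7410 = 4 + 7410 = 7414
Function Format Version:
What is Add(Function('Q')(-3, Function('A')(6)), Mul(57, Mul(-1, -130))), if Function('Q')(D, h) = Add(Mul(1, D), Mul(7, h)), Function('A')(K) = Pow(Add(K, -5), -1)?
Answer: 7414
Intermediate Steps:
Function('A')(K) = Pow(Add(-5, K), -1)
Function('Q')(D, h) = Add(D, Mul(7, h))
Add(Function('Q')(-3, Function('A')(6)), Mul(57, Mul(-1, -130))) = Add(Add(-3, Mul(7, Pow(Add(-5, 6), -1))), Mul(57, Mul(-1, -130))) = Add(Add(-3, Mul(7, Pow(1, -1))), Mul(57, 130)) = Add(Add(-3, Mul(7, 1)), 7410) = Add(Add(-3, 7), 7410) = Add(4, 7410) = 7414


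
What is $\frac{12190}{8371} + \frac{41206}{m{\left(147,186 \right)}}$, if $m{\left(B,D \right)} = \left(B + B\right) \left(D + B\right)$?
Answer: $\frac{769180403}{409768821} \approx 1.8771$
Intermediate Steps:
$m{\left(B,D \right)} = 2 B \left(B + D\right)$
$\frac{12190}{8371} + \frac{41206}{m{\left(147,186 \right)}} = \frac{12190}{8371} + \frac{41206}{2 \cdot 147 \left(147 + 186\right)} = 12190 \cdot \frac{1}{8371} + \frac{41206}{2 \cdot 147 \cdot 333} = \frac{12190}{8371} + \frac{41206}{97902} = \frac{12190}{8371} + 41206 \cdot \frac{1}{97902} = \frac{12190}{8371} + \frac{20603}{48951} = \frac{769180403}{409768821}$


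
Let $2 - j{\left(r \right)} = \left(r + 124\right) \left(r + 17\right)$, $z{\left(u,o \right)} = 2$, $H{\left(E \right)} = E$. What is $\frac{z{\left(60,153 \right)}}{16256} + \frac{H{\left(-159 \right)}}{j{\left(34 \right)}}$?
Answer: $\frac{3067}{154432} \approx 0.01986$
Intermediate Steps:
$j{\left(r \right)} = 2 - \left(17 + r\right) \left(124 + r\right)$ ($j{\left(r \right)} = 2 - \left(r + 124\right) \left(r + 17\right) = 2 - \left(124 + r\right) \left(17 + r\right) = 2 - \left(17 + r\right) \left(124 + r\right)$)
$\frac{z{\left(60,153 \right)}}{16256} + \frac{H{\left(-159 \right)}}{j{\left(34 \right)}} = \frac{2}{16256} - \frac{159}{-2106 - 34^{2} - 4794} = 2 \cdot \frac{1}{16256} - \frac{159}{-2106 - 1156 - 4794} = \frac{1}{8128} - \frac{159}{-2106 - 1156 - 4794} = \frac{1}{8128} - \frac{159}{-8056} = \frac{1}{8128} - - \frac{3}{152} = \frac{1}{8128} + \frac{3}{152} = \frac{3067}{154432}$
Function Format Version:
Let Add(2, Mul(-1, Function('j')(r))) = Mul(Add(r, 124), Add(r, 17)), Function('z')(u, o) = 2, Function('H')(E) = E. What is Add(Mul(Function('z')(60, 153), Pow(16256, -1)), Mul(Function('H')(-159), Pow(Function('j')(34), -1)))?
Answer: Rational(3067, 154432) ≈ 0.019860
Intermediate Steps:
Function('j')(r) = Add(2, Mul(-1, Add(17, r), Add(124, r))) (Function('j')(r) = Add(2, Mul(-1, Mul(Add(r, 124), Add(r, 17)))) = Add(2, Mul(-1, Mul(Add(124, r), Add(17, r)))) = Add(2, Mul(-1, Mul(Add(17, r), Add(124, r)))) = Add(2, Mul(-1, Add(17, r), Add(124, r))))
Add(Mul(Function('z')(60, 153), Pow(16256, -1)), Mul(Function('H')(-159), Pow(Function('j')(34), -1))) = Add(Mul(2, Pow(16256, -1)), Mul(-159, Pow(Add(-2106, Mul(-1, Pow(34, 2)), Mul(-141, 34)), -1))) = Add(Mul(2, Rational(1, 16256)), Mul(-159, Pow(Add(-2106, Mul(-1, 1156), -4794), -1))) = Add(Rational(1, 8128), Mul(-159, Pow(Add(-2106, -1156, -4794), -1))) = Add(Rational(1, 8128), Mul(-159, Pow(-8056, -1))) = Add(Rational(1, 8128), Mul(-159, Rational(-1, 8056))) = Add(Rational(1, 8128), Rational(3, 152)) = Rational(3067, 154432)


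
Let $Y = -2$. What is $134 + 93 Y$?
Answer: $-52$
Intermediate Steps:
$134 + 93 Y = 134 + 93 \left(-2\right) = 134 - 186 = -52$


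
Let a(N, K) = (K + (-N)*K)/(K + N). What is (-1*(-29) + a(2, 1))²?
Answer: 7396/9 ≈ 821.78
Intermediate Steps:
a(N, K) = (K - K*N)/(K + N)
(-1*(-29) + a(2, 1))² = (-1*(-29) + 1*(1 - 1*2)/(1 + 2))² = (29 + 1*(1 - 2)/3)² = (29 + 1*(⅓)*(-1))² = (29 - ⅓)² = (86/3)² = 7396/9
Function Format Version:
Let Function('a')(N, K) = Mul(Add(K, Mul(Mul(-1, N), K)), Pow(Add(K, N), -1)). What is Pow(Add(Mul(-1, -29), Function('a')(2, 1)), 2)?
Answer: Rational(7396, 9) ≈ 821.78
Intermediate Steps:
Function('a')(N, K) = Mul(Pow(Add(K, N), -1), Add(K, Mul(-1, K, N))) (Function('a')(N, K) = Mul(Add(K, Mul(-1, K, N)), Pow(Add(K, N), -1)) = Mul(Pow(Add(K, N), -1), Add(K, Mul(-1, K, N))))
Pow(Add(Mul(-1, -29), Function('a')(2, 1)), 2) = Pow(Add(Mul(-1, -29), Mul(1, Pow(Add(1, 2), -1), Add(1, Mul(-1, 2)))), 2) = Pow(Add(29, Mul(1, Pow(3, -1), Add(1, -2))), 2) = Pow(Add(29, Mul(1, Rational(1, 3), -1)), 2) = Pow(Add(29, Rational(-1, 3)), 2) = Pow(Rational(86, 3), 2) = Rational(7396, 9)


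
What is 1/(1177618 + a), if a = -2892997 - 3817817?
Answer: -1/5533196 ≈ -1.8073e-7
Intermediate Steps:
a = -6710814
1/(1177618 + a) = 1/(1177618 - 6710814) = 1/(-5533196) = -1/5533196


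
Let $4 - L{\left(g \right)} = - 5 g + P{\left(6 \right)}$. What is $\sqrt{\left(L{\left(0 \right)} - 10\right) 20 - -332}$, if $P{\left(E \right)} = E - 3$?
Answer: $2 \sqrt{38} \approx 12.329$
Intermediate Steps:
$P{\left(E \right)} = -3 + E$
$L{\left(g \right)} = 1 + 5 g$ ($L{\left(g \right)} = 4 - \left(- 5 g + \left(-3 + 6\right)\right) = 4 - \left(- 5 g + 3\right) = 4 - \left(3 - 5 g\right) = 4 + \left(-3 + 5 g\right) = 1 + 5 g$)
$\sqrt{\left(L{\left(0 \right)} - 10\right) 20 - -332} = \sqrt{\left(\left(1 + 5 \cdot 0\right) - 10\right) 20 - -332} = \sqrt{\left(\left(1 + 0\right) - 10\right) 20 + \left(-28 + 360\right)} = \sqrt{\left(1 - 10\right) 20 + 332} = \sqrt{\left(-9\right) 20 + 332} = \sqrt{-180 + 332} = \sqrt{152} = 2 \sqrt{38}$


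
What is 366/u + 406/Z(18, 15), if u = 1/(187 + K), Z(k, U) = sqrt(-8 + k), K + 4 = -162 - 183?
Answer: -59292 + 203*sqrt(10)/5 ≈ -59164.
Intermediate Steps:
K = -349 (K = -4 + (-162 - 183) = -4 - 345 = -349)
u = -1/162 (u = 1/(187 - 349) = 1/(-162) = -1/162 ≈ -0.0061728)
366/u + 406/Z(18, 15) = 366/(-1/162) + 406/(sqrt(-8 + 18)) = 366*(-162) + 406/(sqrt(10)) = -59292 + 406*(sqrt(10)/10) = -59292 + 203*sqrt(10)/5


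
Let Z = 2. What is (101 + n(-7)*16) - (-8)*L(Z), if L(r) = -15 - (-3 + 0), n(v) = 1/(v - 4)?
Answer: 39/11 ≈ 3.5455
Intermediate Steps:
n(v) = 1/(-4 + v)
L(r) = -12 (L(r) = -15 - 1*(-3) = -15 + 3 = -12)
(101 + n(-7)*16) - (-8)*L(Z) = (101 + 16/(-4 - 7)) - (-8)*(-12) = (101 + 16/(-11)) - 1*96 = (101 - 1/11*16) - 96 = (101 - 16/11) - 96 = 1095/11 - 96 = 39/11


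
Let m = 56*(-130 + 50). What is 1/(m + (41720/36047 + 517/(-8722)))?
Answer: -314401934/1408175418779 ≈ -0.00022327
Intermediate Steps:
m = -4480 (m = 56*(-80) = -4480)
1/(m + (41720/36047 + 517/(-8722))) = 1/(-4480 + (41720/36047 + 517/(-8722))) = 1/(-4480 + (41720*(1/36047) + 517*(-1/8722))) = 1/(-4480 + (41720/36047 - 517/8722)) = 1/(-4480 + 345245541/314401934) = 1/(-1408175418779/314401934) = -314401934/1408175418779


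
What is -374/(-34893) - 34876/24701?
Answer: -1207690094/861891993 ≈ -1.4012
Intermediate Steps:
-374/(-34893) - 34876/24701 = -374*(-1/34893) - 34876*1/24701 = 374/34893 - 34876/24701 = -1207690094/861891993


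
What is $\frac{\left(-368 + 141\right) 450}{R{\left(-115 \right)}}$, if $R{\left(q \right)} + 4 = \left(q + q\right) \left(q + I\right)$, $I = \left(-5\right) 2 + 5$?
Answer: $- \frac{51075}{13798} \approx -3.7016$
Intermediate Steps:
$I = -5$ ($I = -10 + 5 = -5$)
$R{\left(q \right)} = -4 + 2 q \left(-5 + q\right)$ ($R{\left(q \right)} = -4 + \left(q + q\right) \left(q - 5\right) = -4 + 2 q \left(-5 + q\right)$)
$\frac{\left(-368 + 141\right) 450}{R{\left(-115 \right)}} = \frac{\left(-368 + 141\right) 450}{-4 - -1150 + 2 \left(-115\right)^{2}} = \frac{\left(-227\right) 450}{-4 + 1150 + 2 \cdot 13225} = - \frac{102150}{-4 + 1150 + 26450} = - \frac{102150}{27596} = \left(-102150\right) \frac{1}{27596} = - \frac{51075}{13798}$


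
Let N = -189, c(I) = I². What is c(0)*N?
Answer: 0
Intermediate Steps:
c(0)*N = 0²*(-189) = 0*(-189) = 0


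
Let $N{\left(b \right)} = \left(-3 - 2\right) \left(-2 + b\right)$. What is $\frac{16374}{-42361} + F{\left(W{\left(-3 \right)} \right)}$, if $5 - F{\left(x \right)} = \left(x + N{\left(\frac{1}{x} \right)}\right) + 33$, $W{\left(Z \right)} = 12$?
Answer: $- \frac{25401283}{508332} \approx -49.97$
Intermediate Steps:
$N{\left(b \right)} = 10 - 5 b$ ($N{\left(b \right)} = - 5 \left(-2 + b\right) = 10 - 5 b$)
$F{\left(x \right)} = -38 - x + \frac{5}{x}$ ($F{\left(x \right)} = 5 - \left(\left(x + \left(10 - \frac{5}{x}\right)\right) + 33\right) = 5 - \left(\left(10 + x - \frac{5}{x}\right) + 33\right) = 5 - \left(43 + x - \frac{5}{x}\right) = -38 - x + \frac{5}{x}$)
$\frac{16374}{-42361} + F{\left(W{\left(-3 \right)} \right)} = \frac{16374}{-42361} - \left(50 - \frac{5}{12}\right) = 16374 \left(- \frac{1}{42361}\right) - \frac{595}{12} = - \frac{16374}{42361} - \frac{595}{12} = - \frac{25401283}{508332}$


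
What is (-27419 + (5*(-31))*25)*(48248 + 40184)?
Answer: -2767391008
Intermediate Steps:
(-27419 + (5*(-31))*25)*(48248 + 40184) = (-27419 - 155*25)*88432 = (-27419 - 3875)*88432 = -31294*88432 = -2767391008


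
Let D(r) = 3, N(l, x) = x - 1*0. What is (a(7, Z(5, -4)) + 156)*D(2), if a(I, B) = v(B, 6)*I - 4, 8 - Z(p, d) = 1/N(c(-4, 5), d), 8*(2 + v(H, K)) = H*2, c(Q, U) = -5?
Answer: 7317/16 ≈ 457.31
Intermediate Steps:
v(H, K) = -2 + H/4 (v(H, K) = -2 + (H*2)/8 = -2 + (2*H)/8 = -2 + H/4)
N(l, x) = x (N(l, x) = x + 0 = x)
Z(p, d) = 8 - 1/d
a(I, B) = -4 + I*(-2 + B/4) (a(I, B) = (-2 + B/4)*I - 4 = I*(-2 + B/4) - 4 = -4 + I*(-2 + B/4))
(a(7, Z(5, -4)) + 156)*D(2) = ((-4 + (1/4)*7*(-8 + (8 - 1/(-4)))) + 156)*3 = ((-4 + (1/4)*7*(-8 + (8 - 1*(-1/4)))) + 156)*3 = ((-4 + (1/4)*7*(-8 + (8 + 1/4))) + 156)*3 = ((-4 + (1/4)*7*(-8 + 33/4)) + 156)*3 = ((-4 + (1/4)*7*(1/4)) + 156)*3 = ((-4 + 7/16) + 156)*3 = (-57/16 + 156)*3 = (2439/16)*3 = 7317/16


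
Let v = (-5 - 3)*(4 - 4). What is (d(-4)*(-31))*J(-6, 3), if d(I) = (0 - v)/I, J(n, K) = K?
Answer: 0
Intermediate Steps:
v = 0 (v = -8*0 = 0)
d(I) = 0 (d(I) = (0 - 1*0)/I = (0 + 0)/I = 0/I = 0)
(d(-4)*(-31))*J(-6, 3) = (0*(-31))*3 = 0*3 = 0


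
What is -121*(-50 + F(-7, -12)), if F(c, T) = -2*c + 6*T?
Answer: 13068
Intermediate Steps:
-121*(-50 + F(-7, -12)) = -121*(-50 + (-2*(-7) + 6*(-12))) = -121*(-50 + (14 - 72)) = -121*(-50 - 58) = -121*(-108) = 13068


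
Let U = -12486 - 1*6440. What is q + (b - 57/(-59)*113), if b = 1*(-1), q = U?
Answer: -1110252/59 ≈ -18818.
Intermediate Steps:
U = -18926 (U = -12486 - 6440 = -18926)
q = -18926
b = -1
q + (b - 57/(-59)*113) = -18926 + (-1 - 57/(-59)*113) = -18926 + (-1 - 57*(-1/59)*113) = -18926 + (-1 + (57/59)*113) = -18926 + (-1 + 6441/59) = -18926 + 6382/59 = -1110252/59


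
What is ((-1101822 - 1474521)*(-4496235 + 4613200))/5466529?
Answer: -301341958995/5466529 ≈ -55125.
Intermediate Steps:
((-1101822 - 1474521)*(-4496235 + 4613200))/5466529 = -2576343*116965*(1/5466529) = -301341958995*1/5466529 = -301341958995/5466529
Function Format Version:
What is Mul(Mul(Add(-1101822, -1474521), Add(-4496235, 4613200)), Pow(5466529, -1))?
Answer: Rational(-301341958995, 5466529) ≈ -55125.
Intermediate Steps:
Mul(Mul(Add(-1101822, -1474521), Add(-4496235, 4613200)), Pow(5466529, -1)) = Mul(Mul(-2576343, 116965), Rational(1, 5466529)) = Mul(-301341958995, Rational(1, 5466529)) = Rational(-301341958995, 5466529)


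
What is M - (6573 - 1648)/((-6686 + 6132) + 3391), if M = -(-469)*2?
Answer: 2656181/2837 ≈ 936.26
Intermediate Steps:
M = 938 (M = -67*(-14) = 938)
M - (6573 - 1648)/((-6686 + 6132) + 3391) = 938 - (6573 - 1648)/((-6686 + 6132) + 3391) = 938 - 4925/(-554 + 3391) = 938 - 4925/2837 = 2656181/2837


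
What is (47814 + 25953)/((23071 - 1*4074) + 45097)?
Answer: 73767/64094 ≈ 1.1509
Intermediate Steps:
(47814 + 25953)/((23071 - 1*4074) + 45097) = 73767/((23071 - 4074) + 45097) = 73767/(18997 + 45097) = 73767/64094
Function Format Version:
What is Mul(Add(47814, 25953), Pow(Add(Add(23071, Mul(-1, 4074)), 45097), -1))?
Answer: Rational(73767, 64094) ≈ 1.1509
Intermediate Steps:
Mul(Add(47814, 25953), Pow(Add(Add(23071, Mul(-1, 4074)), 45097), -1)) = Mul(73767, Pow(Add(Add(23071, -4074), 45097), -1)) = Mul(73767, Pow(Add(18997, 45097), -1)) = Mul(73767, Pow(64094, -1)) = Mul(73767, Rational(1, 64094)) = Rational(73767, 64094)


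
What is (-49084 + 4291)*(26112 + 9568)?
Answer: -1598214240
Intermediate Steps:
(-49084 + 4291)*(26112 + 9568) = -44793*35680 = -1598214240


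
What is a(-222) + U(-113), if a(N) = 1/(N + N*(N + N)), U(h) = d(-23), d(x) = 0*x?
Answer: 1/98346 ≈ 1.0168e-5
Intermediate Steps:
d(x) = 0
U(h) = 0
a(N) = 1/(N + 2*N**2) (a(N) = 1/(N + N*(2*N)) = 1/(N + 2*N**2))
a(-222) + U(-113) = 1/((-222)*(1 + 2*(-222))) + 0 = -1/(222*(1 - 444)) + 0 = -1/222/(-443) + 0 = -1/222*(-1/443) + 0 = 1/98346 + 0 = 1/98346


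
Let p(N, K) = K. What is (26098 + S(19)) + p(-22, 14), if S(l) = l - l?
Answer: 26112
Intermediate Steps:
S(l) = 0
(26098 + S(19)) + p(-22, 14) = (26098 + 0) + 14 = 26098 + 14 = 26112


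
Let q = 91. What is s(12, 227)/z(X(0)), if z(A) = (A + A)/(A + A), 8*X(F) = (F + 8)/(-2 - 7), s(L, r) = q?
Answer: 91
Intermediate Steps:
s(L, r) = 91
X(F) = -⅑ - F/72 (X(F) = ((F + 8)/(-2 - 7))/8 = ((8 + F)/(-9))/8 = ((8 + F)*(-⅑))/8 = (-8/9 - F/9)/8 = -⅑ - F/72)
z(A) = 1 (z(A) = (2*A)/((2*A)) = (2*A)*(1/(2*A)) = 1)
s(12, 227)/z(X(0)) = 91/1 = 91*1 = 91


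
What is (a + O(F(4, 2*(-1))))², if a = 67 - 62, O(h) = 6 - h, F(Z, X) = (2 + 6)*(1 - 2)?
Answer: 361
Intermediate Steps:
F(Z, X) = -8 (F(Z, X) = 8*(-1) = -8)
a = 5
(a + O(F(4, 2*(-1))))² = (5 + (6 - 1*(-8)))² = (5 + (6 + 8))² = (5 + 14)² = 19² = 361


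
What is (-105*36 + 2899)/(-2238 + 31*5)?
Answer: 881/2083 ≈ 0.42295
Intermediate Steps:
(-105*36 + 2899)/(-2238 + 31*5) = (-3780 + 2899)/(-2238 + 155) = -881/(-2083) = -881*(-1/2083) = 881/2083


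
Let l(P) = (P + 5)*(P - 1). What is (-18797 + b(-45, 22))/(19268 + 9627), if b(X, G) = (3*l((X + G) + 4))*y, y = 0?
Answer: -18797/28895 ≈ -0.65053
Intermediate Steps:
l(P) = (-1 + P)*(5 + P) (l(P) = (5 + P)*(-1 + P) = (-1 + P)*(5 + P))
b(X, G) = 0 (b(X, G) = (3*(-5 + ((X + G) + 4)**2 + 4*((X + G) + 4)))*0 = (3*(-5 + ((G + X) + 4)**2 + 4*((G + X) + 4)))*0 = (3*(-5 + (4 + G + X)**2 + 4*(4 + G + X)))*0 = (3*(-5 + (4 + G + X)**2 + (16 + 4*G + 4*X)))*0 = (3*(11 + (4 + G + X)**2 + 4*G + 4*X))*0 = (33 + 3*(4 + G + X)**2 + 12*G + 12*X)*0 = 0)
(-18797 + b(-45, 22))/(19268 + 9627) = (-18797 + 0)/(19268 + 9627) = -18797/28895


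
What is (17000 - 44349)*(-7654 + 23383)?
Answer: -430172421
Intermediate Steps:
(17000 - 44349)*(-7654 + 23383) = -27349*15729 = -430172421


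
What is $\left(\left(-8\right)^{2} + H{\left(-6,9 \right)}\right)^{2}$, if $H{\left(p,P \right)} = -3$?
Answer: $3721$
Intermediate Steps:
$\left(\left(-8\right)^{2} + H{\left(-6,9 \right)}\right)^{2} = \left(\left(-8\right)^{2} - 3\right)^{2} = \left(64 - 3\right)^{2} = 61^{2} = 3721$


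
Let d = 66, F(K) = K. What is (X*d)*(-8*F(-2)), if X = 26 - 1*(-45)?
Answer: 74976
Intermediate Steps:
X = 71 (X = 26 + 45 = 71)
(X*d)*(-8*F(-2)) = (71*66)*(-8*(-2)) = 4686*16 = 74976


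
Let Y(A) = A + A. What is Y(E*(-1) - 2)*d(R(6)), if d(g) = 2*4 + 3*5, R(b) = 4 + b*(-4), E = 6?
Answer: -368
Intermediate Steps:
R(b) = 4 - 4*b
d(g) = 23 (d(g) = 8 + 15 = 23)
Y(A) = 2*A
Y(E*(-1) - 2)*d(R(6)) = (2*(6*(-1) - 2))*23 = (2*(-6 - 2))*23 = (2*(-8))*23 = -16*23 = -368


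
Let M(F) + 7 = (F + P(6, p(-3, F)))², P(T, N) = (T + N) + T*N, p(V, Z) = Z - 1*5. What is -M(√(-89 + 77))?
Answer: -66 + 928*I*√3 ≈ -66.0 + 1607.3*I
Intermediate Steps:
p(V, Z) = -5 + Z (p(V, Z) = Z - 5 = -5 + Z)
P(T, N) = N + T + N*T (P(T, N) = (N + T) + N*T = N + T + N*T)
M(F) = -7 + (-29 + 8*F)² (M(F) = -7 + (F + ((-5 + F) + 6 + (-5 + F)*6))² = -7 + (F + ((-5 + F) + 6 + (-30 + 6*F)))² = -7 + (F + (-29 + 7*F))² = -7 + (-29 + 8*F)²)
-M(√(-89 + 77)) = -(-7 + (-29 + 8*√(-89 + 77))²) = -(-7 + (-29 + 8*√(-12))²) = -(-7 + (-29 + 8*(2*I*√3))²) = -(-7 + (-29 + 16*I*√3)²) = 7 - (-29 + 16*I*√3)²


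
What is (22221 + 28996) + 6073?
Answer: 57290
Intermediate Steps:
(22221 + 28996) + 6073 = 51217 + 6073 = 57290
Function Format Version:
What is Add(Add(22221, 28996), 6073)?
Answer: 57290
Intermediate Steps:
Add(Add(22221, 28996), 6073) = Add(51217, 6073) = 57290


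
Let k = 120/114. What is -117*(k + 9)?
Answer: -22347/19 ≈ -1176.2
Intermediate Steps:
k = 20/19 (k = 120*(1/114) = 20/19 ≈ 1.0526)
-117*(k + 9) = -117*(20/19 + 9) = -117*191/19 = -22347/19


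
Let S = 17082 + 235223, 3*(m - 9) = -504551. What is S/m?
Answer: -756915/504524 ≈ -1.5003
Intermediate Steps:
m = -504524/3 (m = 9 + (1/3)*(-504551) = 9 - 504551/3 = -504524/3 ≈ -1.6817e+5)
S = 252305
S/m = 252305/(-504524/3) = 252305*(-3/504524) = -756915/504524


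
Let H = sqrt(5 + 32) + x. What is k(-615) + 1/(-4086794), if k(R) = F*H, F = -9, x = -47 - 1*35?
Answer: 3016053971/4086794 - 9*sqrt(37) ≈ 683.25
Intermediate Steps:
x = -82 (x = -47 - 35 = -82)
H = -82 + sqrt(37) (H = sqrt(5 + 32) - 82 = sqrt(37) - 82 = -82 + sqrt(37) ≈ -75.917)
k(R) = 738 - 9*sqrt(37) (k(R) = -9*(-82 + sqrt(37)) = 738 - 9*sqrt(37))
k(-615) + 1/(-4086794) = (738 - 9*sqrt(37)) + 1/(-4086794) = (738 - 9*sqrt(37)) - 1/4086794 = 3016053971/4086794 - 9*sqrt(37)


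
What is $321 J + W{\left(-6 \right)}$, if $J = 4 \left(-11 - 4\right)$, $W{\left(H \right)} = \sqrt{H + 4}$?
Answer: $-19260 + i \sqrt{2} \approx -19260.0 + 1.4142 i$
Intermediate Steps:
$W{\left(H \right)} = \sqrt{4 + H}$
$J = -60$ ($J = 4 \left(-15\right) = -60$)
$321 J + W{\left(-6 \right)} = 321 \left(-60\right) + \sqrt{4 - 6} = -19260 + \sqrt{-2} = -19260 + i \sqrt{2}$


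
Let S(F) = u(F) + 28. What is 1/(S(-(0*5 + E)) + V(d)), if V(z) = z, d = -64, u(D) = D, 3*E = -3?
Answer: -1/35 ≈ -0.028571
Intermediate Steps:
E = -1 (E = (⅓)*(-3) = -1)
S(F) = 28 + F (S(F) = F + 28 = 28 + F)
1/(S(-(0*5 + E)) + V(d)) = 1/((28 - (0*5 - 1)) - 64) = 1/((28 - (0 - 1)) - 64) = 1/((28 - 1*(-1)) - 64) = 1/((28 + 1) - 64) = 1/(29 - 64) = 1/(-35) = -1/35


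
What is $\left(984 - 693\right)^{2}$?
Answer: $84681$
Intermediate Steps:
$\left(984 - 693\right)^{2} = 291^{2} = 84681$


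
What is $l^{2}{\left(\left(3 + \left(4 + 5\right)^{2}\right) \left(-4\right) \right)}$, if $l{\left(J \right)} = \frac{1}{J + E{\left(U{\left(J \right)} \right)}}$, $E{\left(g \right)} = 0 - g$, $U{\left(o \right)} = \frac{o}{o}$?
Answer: $\frac{1}{113569} \approx 8.8052 \cdot 10^{-6}$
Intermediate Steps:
$U{\left(o \right)} = 1$
$E{\left(g \right)} = - g$
$l{\left(J \right)} = \frac{1}{-1 + J}$ ($l{\left(J \right)} = \frac{1}{J - 1} = \frac{1}{-1 + J}$)
$l^{2}{\left(\left(3 + \left(4 + 5\right)^{2}\right) \left(-4\right) \right)} = \left(\frac{1}{-1 + \left(3 + \left(4 + 5\right)^{2}\right) \left(-4\right)}\right)^{2} = \left(\frac{1}{-1 + \left(3 + 9^{2}\right) \left(-4\right)}\right)^{2} = \left(\frac{1}{-1 + \left(3 + 81\right) \left(-4\right)}\right)^{2} = \left(\frac{1}{-1 + 84 \left(-4\right)}\right)^{2} = \left(\frac{1}{-1 - 336}\right)^{2} = \left(\frac{1}{-337}\right)^{2} = \left(- \frac{1}{337}\right)^{2} = \frac{1}{113569}$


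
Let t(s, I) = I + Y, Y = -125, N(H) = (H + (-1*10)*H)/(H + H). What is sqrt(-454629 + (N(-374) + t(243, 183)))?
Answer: I*sqrt(1818302)/2 ≈ 674.22*I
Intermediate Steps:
N(H) = -9/2 (N(H) = (H - 10*H)/((2*H)) = (-9*H)*(1/(2*H)) = -9/2)
t(s, I) = -125 + I (t(s, I) = I - 125 = -125 + I)
sqrt(-454629 + (N(-374) + t(243, 183))) = sqrt(-454629 + (-9/2 + (-125 + 183))) = sqrt(-454629 + (-9/2 + 58)) = sqrt(-454629 + 107/2) = sqrt(-909151/2) = I*sqrt(1818302)/2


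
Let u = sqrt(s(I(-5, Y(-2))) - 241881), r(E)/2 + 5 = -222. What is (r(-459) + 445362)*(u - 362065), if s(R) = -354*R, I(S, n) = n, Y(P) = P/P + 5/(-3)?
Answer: -161085615020 + 444908*I*sqrt(241645) ≈ -1.6109e+11 + 2.1871e+8*I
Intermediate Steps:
Y(P) = -2/3 (Y(P) = 1 + 5*(-1/3) = 1 - 5/3 = -2/3)
r(E) = -454 (r(E) = -10 + 2*(-222) = -10 - 444 = -454)
u = I*sqrt(241645) (u = sqrt(-354*(-2/3) - 241881) = sqrt(236 - 241881) = sqrt(-241645) = I*sqrt(241645) ≈ 491.57*I)
(r(-459) + 445362)*(u - 362065) = (-454 + 445362)*(I*sqrt(241645) - 362065) = 444908*(-362065 + I*sqrt(241645)) = -161085615020 + 444908*I*sqrt(241645)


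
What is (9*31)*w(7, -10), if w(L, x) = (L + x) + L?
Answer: 1116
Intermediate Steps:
w(L, x) = x + 2*L
(9*31)*w(7, -10) = (9*31)*(-10 + 2*7) = 279*(-10 + 14) = 279*4 = 1116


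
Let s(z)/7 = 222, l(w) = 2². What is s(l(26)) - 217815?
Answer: -216261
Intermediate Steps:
l(w) = 4
s(z) = 1554 (s(z) = 7*222 = 1554)
s(l(26)) - 217815 = 1554 - 217815 = -216261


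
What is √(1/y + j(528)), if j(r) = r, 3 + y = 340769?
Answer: √61312134787934/340766 ≈ 22.978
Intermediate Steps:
y = 340766 (y = -3 + 340769 = 340766)
√(1/y + j(528)) = √(1/340766 + 528) = √(179924449/340766) = √61312134787934/340766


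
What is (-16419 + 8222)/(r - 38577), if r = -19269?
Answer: 8197/57846 ≈ 0.14170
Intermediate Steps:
(-16419 + 8222)/(r - 38577) = (-16419 + 8222)/(-19269 - 38577) = -8197/(-57846) = -8197*(-1/57846) = 8197/57846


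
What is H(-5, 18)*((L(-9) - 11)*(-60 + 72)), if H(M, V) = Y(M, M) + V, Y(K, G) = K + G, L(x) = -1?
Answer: -1152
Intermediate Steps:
Y(K, G) = G + K
H(M, V) = V + 2*M (H(M, V) = (M + M) + V = 2*M + V = V + 2*M)
H(-5, 18)*((L(-9) - 11)*(-60 + 72)) = (18 + 2*(-5))*((-1 - 11)*(-60 + 72)) = (18 - 10)*(-12*12) = 8*(-144) = -1152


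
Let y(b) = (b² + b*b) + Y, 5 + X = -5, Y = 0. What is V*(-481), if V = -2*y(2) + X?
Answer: 12506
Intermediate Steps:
X = -10 (X = -5 - 5 = -10)
y(b) = 2*b² (y(b) = (b² + b*b) + 0 = (b² + b²) + 0 = 2*b² + 0 = 2*b²)
V = -26 (V = -4*2² - 10 = -4*4 - 10 = -2*8 - 10 = -16 - 10 = -26)
V*(-481) = -26*(-481) = 12506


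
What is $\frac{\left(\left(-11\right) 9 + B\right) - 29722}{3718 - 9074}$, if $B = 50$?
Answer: $\frac{29771}{5356} \approx 5.5584$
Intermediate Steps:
$\frac{\left(\left(-11\right) 9 + B\right) - 29722}{3718 - 9074} = \frac{\left(\left(-11\right) 9 + 50\right) - 29722}{3718 - 9074} = \frac{\left(-99 + 50\right) - 29722}{-5356} = \left(-49 - 29722\right) \left(- \frac{1}{5356}\right) = \left(-29771\right) \left(- \frac{1}{5356}\right) = \frac{29771}{5356}$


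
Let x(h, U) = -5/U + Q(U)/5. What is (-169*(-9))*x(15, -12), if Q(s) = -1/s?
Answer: 6591/10 ≈ 659.10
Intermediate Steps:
x(h, U) = -26/(5*U) (x(h, U) = -5/U - 1/U/5 = -5/U - 1/U*(⅕) = -5/U - 1/(5*U) = -26/(5*U))
(-169*(-9))*x(15, -12) = (-169*(-9))*(-26/5/(-12)) = 1521*(-26/5*(-1/12)) = 1521*(13/30) = 6591/10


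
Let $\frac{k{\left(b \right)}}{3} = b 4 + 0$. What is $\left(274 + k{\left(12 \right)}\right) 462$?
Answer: $193116$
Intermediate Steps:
$k{\left(b \right)} = 12 b$ ($k{\left(b \right)} = 3 \left(b 4 + 0\right) = 3 \left(4 b + 0\right) = 3 \cdot 4 b = 12 b$)
$\left(274 + k{\left(12 \right)}\right) 462 = \left(274 + 12 \cdot 12\right) 462 = \left(274 + 144\right) 462 = 418 \cdot 462 = 193116$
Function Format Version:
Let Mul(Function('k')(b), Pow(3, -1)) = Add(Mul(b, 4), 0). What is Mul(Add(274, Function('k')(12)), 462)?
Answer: 193116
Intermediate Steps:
Function('k')(b) = Mul(12, b) (Function('k')(b) = Mul(3, Add(Mul(b, 4), 0)) = Mul(3, Add(Mul(4, b), 0)) = Mul(3, Mul(4, b)) = Mul(12, b))
Mul(Add(274, Function('k')(12)), 462) = Mul(Add(274, Mul(12, 12)), 462) = Mul(Add(274, 144), 462) = Mul(418, 462) = 193116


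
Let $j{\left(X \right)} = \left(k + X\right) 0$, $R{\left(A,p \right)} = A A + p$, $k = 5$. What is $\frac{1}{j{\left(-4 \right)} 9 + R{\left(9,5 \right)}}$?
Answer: $\frac{1}{86} \approx 0.011628$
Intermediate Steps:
$R{\left(A,p \right)} = p + A^{2}$ ($R{\left(A,p \right)} = A^{2} + p = p + A^{2}$)
$j{\left(X \right)} = 0$ ($j{\left(X \right)} = \left(5 + X\right) 0 = 0$)
$\frac{1}{j{\left(-4 \right)} 9 + R{\left(9,5 \right)}} = \frac{1}{0 \cdot 9 + \left(5 + 9^{2}\right)} = \frac{1}{0 + \left(5 + 81\right)} = \frac{1}{0 + 86} = \frac{1}{86}$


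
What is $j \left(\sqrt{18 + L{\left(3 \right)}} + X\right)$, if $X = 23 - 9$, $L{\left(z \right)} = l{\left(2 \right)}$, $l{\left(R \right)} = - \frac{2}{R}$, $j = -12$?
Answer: $-168 - 12 \sqrt{17} \approx -217.48$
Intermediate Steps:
$L{\left(z \right)} = -1$ ($L{\left(z \right)} = - \frac{2}{2} = \left(-2\right) \frac{1}{2} = -1$)
$X = 14$
$j \left(\sqrt{18 + L{\left(3 \right)}} + X\right) = - 12 \left(\sqrt{18 - 1} + 14\right) = - 12 \left(\sqrt{17} + 14\right) = - 12 \left(14 + \sqrt{17}\right) = -168 - 12 \sqrt{17}$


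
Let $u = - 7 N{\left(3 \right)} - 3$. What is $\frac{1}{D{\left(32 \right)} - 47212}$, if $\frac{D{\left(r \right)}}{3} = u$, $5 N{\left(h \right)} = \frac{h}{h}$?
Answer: $- \frac{5}{236126} \approx -2.1175 \cdot 10^{-5}$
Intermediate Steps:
$N{\left(h \right)} = \frac{1}{5}$ ($N{\left(h \right)} = \frac{h \frac{1}{h}}{5} = \frac{1}{5} \cdot 1 = \frac{1}{5}$)
$u = - \frac{22}{5}$ ($u = \left(-7\right) \frac{1}{5} - 3 = - \frac{7}{5} - 3 = - \frac{22}{5} \approx -4.4$)
$D{\left(r \right)} = - \frac{66}{5}$ ($D{\left(r \right)} = 3 \left(- \frac{22}{5}\right) = - \frac{66}{5}$)
$\frac{1}{D{\left(32 \right)} - 47212} = \frac{1}{- \frac{66}{5} - 47212} = \frac{1}{- \frac{236126}{5}} = - \frac{5}{236126}$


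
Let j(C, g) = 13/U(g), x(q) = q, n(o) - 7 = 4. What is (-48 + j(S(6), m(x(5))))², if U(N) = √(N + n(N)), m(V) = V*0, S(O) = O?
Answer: 25513/11 - 1248*√11/11 ≈ 1943.1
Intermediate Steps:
n(o) = 11 (n(o) = 7 + 4 = 11)
m(V) = 0
U(N) = √(11 + N) (U(N) = √(N + 11) = √(11 + N))
j(C, g) = 13/√(11 + g) (j(C, g) = 13/(√(11 + g)) = 13/√(11 + g))
(-48 + j(S(6), m(x(5))))² = (-48 + 13/√(11 + 0))² = (-48 + 13/√11)² = (-48 + 13*(√11/11))² = (-48 + 13*√11/11)²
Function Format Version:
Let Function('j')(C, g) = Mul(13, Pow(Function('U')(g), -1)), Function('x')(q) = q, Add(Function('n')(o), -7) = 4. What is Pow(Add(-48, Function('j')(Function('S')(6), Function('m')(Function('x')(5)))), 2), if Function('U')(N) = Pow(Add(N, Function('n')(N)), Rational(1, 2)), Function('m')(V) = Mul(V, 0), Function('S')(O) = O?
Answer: Add(Rational(25513, 11), Mul(Rational(-1248, 11), Pow(11, Rational(1, 2)))) ≈ 1943.1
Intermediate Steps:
Function('n')(o) = 11 (Function('n')(o) = Add(7, 4) = 11)
Function('m')(V) = 0
Function('U')(N) = Pow(Add(11, N), Rational(1, 2)) (Function('U')(N) = Pow(Add(N, 11), Rational(1, 2)) = Pow(Add(11, N), Rational(1, 2)))
Function('j')(C, g) = Mul(13, Pow(Add(11, g), Rational(-1, 2))) (Function('j')(C, g) = Mul(13, Pow(Pow(Add(11, g), Rational(1, 2)), -1)) = Mul(13, Pow(Add(11, g), Rational(-1, 2))))
Pow(Add(-48, Function('j')(Function('S')(6), Function('m')(Function('x')(5)))), 2) = Pow(Add(-48, Mul(13, Pow(Add(11, 0), Rational(-1, 2)))), 2) = Pow(Add(-48, Mul(13, Pow(11, Rational(-1, 2)))), 2) = Pow(Add(-48, Mul(13, Mul(Rational(1, 11), Pow(11, Rational(1, 2))))), 2) = Pow(Add(-48, Mul(Rational(13, 11), Pow(11, Rational(1, 2)))), 2)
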